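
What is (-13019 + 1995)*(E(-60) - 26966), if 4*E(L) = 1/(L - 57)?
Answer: 2675458868/9 ≈ 2.9727e+8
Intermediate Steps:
E(L) = 1/(4*(-57 + L)) (E(L) = 1/(4*(L - 57)) = 1/(4*(-57 + L)))
(-13019 + 1995)*(E(-60) - 26966) = (-13019 + 1995)*(1/(4*(-57 - 60)) - 26966) = -11024*((¼)/(-117) - 26966) = -11024*((¼)*(-1/117) - 26966) = -11024*(-1/468 - 26966) = -11024*(-12620089/468) = 2675458868/9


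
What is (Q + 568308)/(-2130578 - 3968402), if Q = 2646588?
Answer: -803724/1524745 ≈ -0.52712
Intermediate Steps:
(Q + 568308)/(-2130578 - 3968402) = (2646588 + 568308)/(-2130578 - 3968402) = 3214896/(-6098980) = 3214896*(-1/6098980) = -803724/1524745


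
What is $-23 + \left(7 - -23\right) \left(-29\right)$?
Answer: $-893$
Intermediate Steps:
$-23 + \left(7 - -23\right) \left(-29\right) = -23 + \left(7 + 23\right) \left(-29\right) = -23 + 30 \left(-29\right) = -23 - 870 = -893$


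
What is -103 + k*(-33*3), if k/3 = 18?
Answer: -5449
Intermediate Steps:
k = 54 (k = 3*18 = 54)
-103 + k*(-33*3) = -103 + 54*(-33*3) = -103 + 54*(-99) = -103 - 5346 = -5449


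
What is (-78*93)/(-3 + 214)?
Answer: -7254/211 ≈ -34.379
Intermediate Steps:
(-78*93)/(-3 + 214) = -7254/211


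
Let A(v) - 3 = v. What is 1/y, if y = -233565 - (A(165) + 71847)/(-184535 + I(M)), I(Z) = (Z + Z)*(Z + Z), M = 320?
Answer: -45013/10513475748 ≈ -4.2815e-6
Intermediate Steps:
A(v) = 3 + v
I(Z) = 4*Z² (I(Z) = (2*Z)*(2*Z) = 4*Z²)
y = -10513475748/45013 (y = -233565 - ((3 + 165) + 71847)/(-184535 + 4*320²) = -233565 - (168 + 71847)/(-184535 + 4*102400) = -233565 - 72015/(-184535 + 409600) = -233565 - 72015/225065 = -233565 - 1*14403/45013 = -233565 - 14403/45013 = -10513475748/45013 ≈ -2.3357e+5)
1/y = 1/(-10513475748/45013) = -45013/10513475748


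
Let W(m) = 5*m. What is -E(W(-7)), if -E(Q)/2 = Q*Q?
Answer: 2450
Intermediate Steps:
E(Q) = -2*Q² (E(Q) = -2*Q*Q = -2*Q²)
-E(W(-7)) = -(-2)*(5*(-7))² = -(-2)*(-35)² = -(-2)*1225 = -1*(-2450) = 2450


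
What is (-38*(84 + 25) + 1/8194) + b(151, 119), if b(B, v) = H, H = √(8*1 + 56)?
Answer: -33873995/8194 ≈ -4134.0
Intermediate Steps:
H = 8 (H = √(8 + 56) = √64 = 8)
b(B, v) = 8
(-38*(84 + 25) + 1/8194) + b(151, 119) = (-38*(84 + 25) + 1/8194) + 8 = (-38*109 + 1/8194) + 8 = (-4142 + 1/8194) + 8 = -33939547/8194 + 8 = -33873995/8194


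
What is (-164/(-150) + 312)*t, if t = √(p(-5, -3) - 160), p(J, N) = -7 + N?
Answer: 23482*I*√170/75 ≈ 4082.2*I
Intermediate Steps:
t = I*√170 (t = √((-7 - 3) - 160) = √(-10 - 160) = √(-170) = I*√170 ≈ 13.038*I)
(-164/(-150) + 312)*t = (-164/(-150) + 312)*(I*√170) = (-164*(-1/150) + 312)*(I*√170) = (82/75 + 312)*(I*√170) = 23482*(I*√170)/75 = 23482*I*√170/75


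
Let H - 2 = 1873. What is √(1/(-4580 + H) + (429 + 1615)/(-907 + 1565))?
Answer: √50203450205/127135 ≈ 1.7624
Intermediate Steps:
H = 1875 (H = 2 + 1873 = 1875)
√(1/(-4580 + H) + (429 + 1615)/(-907 + 1565)) = √(1/(-4580 + 1875) + (429 + 1615)/(-907 + 1565)) = √(1/(-2705) + 2044/658) = √(-1/2705 + 2044*(1/658)) = √(-1/2705 + 146/47) = √(394883/127135) = √50203450205/127135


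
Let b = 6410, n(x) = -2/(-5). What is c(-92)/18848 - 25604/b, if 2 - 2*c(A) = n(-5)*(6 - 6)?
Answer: -241288891/60407840 ≈ -3.9943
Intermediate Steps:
n(x) = ⅖ (n(x) = -2*(-⅕) = ⅖)
c(A) = 1 (c(A) = 1 - (6 - 6)/5 = 1 - 0/5 = 1 - ½*0 = 1 + 0 = 1)
c(-92)/18848 - 25604/b = 1/18848 - 25604/6410 = 1*(1/18848) - 25604*1/6410 = 1/18848 - 12802/3205 = -241288891/60407840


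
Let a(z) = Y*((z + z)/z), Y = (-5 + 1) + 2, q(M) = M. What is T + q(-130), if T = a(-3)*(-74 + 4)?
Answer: 150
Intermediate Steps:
Y = -2 (Y = -4 + 2 = -2)
a(z) = -4 (a(z) = -2*(z + z)/z = -2*2*z/z = -2*2 = -4)
T = 280 (T = -4*(-74 + 4) = -4*(-70) = 280)
T + q(-130) = 280 - 130 = 150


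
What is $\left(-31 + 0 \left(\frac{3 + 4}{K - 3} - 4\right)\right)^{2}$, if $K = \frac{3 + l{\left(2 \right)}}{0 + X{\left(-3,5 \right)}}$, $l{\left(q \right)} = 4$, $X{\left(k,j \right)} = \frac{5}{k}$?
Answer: $961$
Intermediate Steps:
$K = - \frac{21}{5}$ ($K = \frac{3 + 4}{0 + \frac{5}{-3}} = \frac{7}{0 + 5 \left(- \frac{1}{3}\right)} = \frac{7}{0 - \frac{5}{3}} = \frac{7}{- \frac{5}{3}} = 7 \left(- \frac{3}{5}\right) = - \frac{21}{5} \approx -4.2$)
$\left(-31 + 0 \left(\frac{3 + 4}{K - 3} - 4\right)\right)^{2} = \left(-31 + 0 \left(\frac{3 + 4}{- \frac{21}{5} - 3} - 4\right)\right)^{2} = \left(-31 + 0 \left(\frac{7}{- \frac{36}{5}} - 4\right)\right)^{2} = \left(-31 + 0 \left(7 \left(- \frac{5}{36}\right) - 4\right)\right)^{2} = \left(-31 + 0 \left(- \frac{35}{36} - 4\right)\right)^{2} = \left(-31 + 0 \left(- \frac{179}{36}\right)\right)^{2} = \left(-31 + 0\right)^{2} = \left(-31\right)^{2} = 961$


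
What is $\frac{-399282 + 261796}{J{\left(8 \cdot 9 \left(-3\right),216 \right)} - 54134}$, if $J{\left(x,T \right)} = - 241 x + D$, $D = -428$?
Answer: $\frac{68743}{1253} \approx 54.863$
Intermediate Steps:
$J{\left(x,T \right)} = -428 - 241 x$ ($J{\left(x,T \right)} = - 241 x - 428 = -428 - 241 x$)
$\frac{-399282 + 261796}{J{\left(8 \cdot 9 \left(-3\right),216 \right)} - 54134} = \frac{-399282 + 261796}{\left(-428 - 241 \cdot 8 \cdot 9 \left(-3\right)\right) - 54134} = - \frac{137486}{\left(-428 - 241 \cdot 72 \left(-3\right)\right) - 54134} = - \frac{137486}{\left(-428 - -52056\right) - 54134} = - \frac{137486}{\left(-428 + 52056\right) - 54134} = - \frac{137486}{51628 - 54134} = - \frac{137486}{-2506} = \left(-137486\right) \left(- \frac{1}{2506}\right) = \frac{68743}{1253}$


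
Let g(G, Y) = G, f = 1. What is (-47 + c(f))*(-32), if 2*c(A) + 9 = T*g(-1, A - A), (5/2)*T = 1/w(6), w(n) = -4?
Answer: 8232/5 ≈ 1646.4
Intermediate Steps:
T = -⅒ (T = (⅖)/(-4) = (⅖)*(-¼) = -⅒ ≈ -0.10000)
c(A) = -89/20 (c(A) = -9/2 + (-⅒*(-1))/2 = -9/2 + (½)*(⅒) = -9/2 + 1/20 = -89/20)
(-47 + c(f))*(-32) = (-47 - 89/20)*(-32) = -1029/20*(-32) = 8232/5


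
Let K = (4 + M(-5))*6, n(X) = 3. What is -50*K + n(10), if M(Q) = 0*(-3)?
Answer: -1197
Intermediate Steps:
M(Q) = 0
K = 24 (K = (4 + 0)*6 = 4*6 = 24)
-50*K + n(10) = -50*24 + 3 = -1200 + 3 = -1197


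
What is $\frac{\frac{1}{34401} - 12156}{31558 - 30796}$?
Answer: $- \frac{418178555}{26213562} \approx -15.953$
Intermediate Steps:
$\frac{\frac{1}{34401} - 12156}{31558 - 30796} = \frac{\frac{1}{34401} - 12156}{762} = \left(- \frac{418178555}{34401}\right) \frac{1}{762} = - \frac{418178555}{26213562}$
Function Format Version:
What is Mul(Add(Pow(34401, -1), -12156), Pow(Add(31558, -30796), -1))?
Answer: Rational(-418178555, 26213562) ≈ -15.953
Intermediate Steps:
Mul(Add(Pow(34401, -1), -12156), Pow(Add(31558, -30796), -1)) = Mul(Add(Rational(1, 34401), -12156), Pow(762, -1)) = Mul(Rational(-418178555, 34401), Rational(1, 762)) = Rational(-418178555, 26213562)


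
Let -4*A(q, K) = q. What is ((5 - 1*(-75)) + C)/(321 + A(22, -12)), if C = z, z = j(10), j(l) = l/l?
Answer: 162/631 ≈ 0.25674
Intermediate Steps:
A(q, K) = -q/4
j(l) = 1
z = 1
C = 1
((5 - 1*(-75)) + C)/(321 + A(22, -12)) = ((5 - 1*(-75)) + 1)/(321 - ¼*22) = ((5 + 75) + 1)/(321 - 11/2) = (80 + 1)/(631/2) = 81*(2/631) = 162/631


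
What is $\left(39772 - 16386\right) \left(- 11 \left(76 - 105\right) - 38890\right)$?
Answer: $-902021406$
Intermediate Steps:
$\left(39772 - 16386\right) \left(- 11 \left(76 - 105\right) - 38890\right) = 23386 \left(\left(-11\right) \left(-29\right) - 38890\right) = 23386 \left(319 - 38890\right) = 23386 \left(-38571\right) = -902021406$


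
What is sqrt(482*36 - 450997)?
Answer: I*sqrt(433645) ≈ 658.52*I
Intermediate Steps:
sqrt(482*36 - 450997) = sqrt(17352 - 450997) = sqrt(-433645) = I*sqrt(433645)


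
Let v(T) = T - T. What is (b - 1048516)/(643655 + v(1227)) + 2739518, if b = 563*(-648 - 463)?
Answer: 76665338447/27985 ≈ 2.7395e+6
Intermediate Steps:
v(T) = 0
b = -625493 (b = 563*(-1111) = -625493)
(b - 1048516)/(643655 + v(1227)) + 2739518 = (-625493 - 1048516)/(643655 + 0) + 2739518 = -1674009/643655 + 2739518 = -1674009*1/643655 + 2739518 = -72783/27985 + 2739518 = 76665338447/27985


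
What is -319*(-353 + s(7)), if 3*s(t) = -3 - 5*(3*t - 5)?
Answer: 364298/3 ≈ 1.2143e+5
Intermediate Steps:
s(t) = 22/3 - 5*t (s(t) = (-3 - 5*(3*t - 5))/3 = (-3 - 5*(-5 + 3*t))/3 = (-3 + (25 - 15*t))/3 = (22 - 15*t)/3 = 22/3 - 5*t)
-319*(-353 + s(7)) = -319*(-353 + (22/3 - 5*7)) = -319*(-353 + (22/3 - 35)) = -319*(-353 - 83/3) = -319*(-1142/3) = 364298/3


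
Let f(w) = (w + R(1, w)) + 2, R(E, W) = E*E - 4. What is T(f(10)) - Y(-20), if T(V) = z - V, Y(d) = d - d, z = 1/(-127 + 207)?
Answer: -719/80 ≈ -8.9875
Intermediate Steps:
R(E, W) = -4 + E² (R(E, W) = E² - 4 = -4 + E²)
z = 1/80 ≈ 0.012500
f(w) = -1 + w (f(w) = (w + (-4 + 1²)) + 2 = (w + (-4 + 1)) + 2 = (w - 3) + 2 = (-3 + w) + 2 = -1 + w)
Y(d) = 0
T(V) = 1/80 - V
T(f(10)) - Y(-20) = (1/80 - (-1 + 10)) - 1*0 = (1/80 - 1*9) + 0 = (1/80 - 9) + 0 = -719/80 + 0 = -719/80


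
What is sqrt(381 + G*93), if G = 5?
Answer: 3*sqrt(94) ≈ 29.086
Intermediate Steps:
sqrt(381 + G*93) = sqrt(381 + 5*93) = sqrt(381 + 465) = sqrt(846) = 3*sqrt(94)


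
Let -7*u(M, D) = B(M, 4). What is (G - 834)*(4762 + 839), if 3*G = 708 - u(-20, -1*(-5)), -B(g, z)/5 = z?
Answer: -23483126/7 ≈ -3.3547e+6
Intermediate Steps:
B(g, z) = -5*z
u(M, D) = 20/7 (u(M, D) = -(-5)*4/7 = -⅐*(-20) = 20/7)
G = 4936/21 (G = (708 - 1*20/7)/3 = (708 - 20/7)/3 = (⅓)*(4936/7) = 4936/21 ≈ 235.05)
(G - 834)*(4762 + 839) = (4936/21 - 834)*(4762 + 839) = -12578/21*5601 = -23483126/7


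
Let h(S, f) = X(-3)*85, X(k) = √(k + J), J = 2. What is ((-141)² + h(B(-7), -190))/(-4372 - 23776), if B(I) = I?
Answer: -19881/28148 - 85*I/28148 ≈ -0.7063 - 0.0030198*I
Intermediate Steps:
X(k) = √(2 + k) (X(k) = √(k + 2) = √(2 + k))
h(S, f) = 85*I (h(S, f) = √(2 - 3)*85 = √(-1)*85 = I*85 = 85*I)
((-141)² + h(B(-7), -190))/(-4372 - 23776) = ((-141)² + 85*I)/(-4372 - 23776) = (19881 + 85*I)/(-28148) = (19881 + 85*I)*(-1/28148) = -19881/28148 - 85*I/28148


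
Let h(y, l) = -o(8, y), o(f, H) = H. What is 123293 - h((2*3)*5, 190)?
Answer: 123323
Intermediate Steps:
h(y, l) = -y
123293 - h((2*3)*5, 190) = 123293 - (-1)*(2*3)*5 = 123293 - (-1)*6*5 = 123293 - (-1)*30 = 123293 - 1*(-30) = 123293 + 30 = 123323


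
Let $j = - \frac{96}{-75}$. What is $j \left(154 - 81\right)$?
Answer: $\frac{2336}{25} \approx 93.44$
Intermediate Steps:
$j = \frac{32}{25}$ ($j = \left(-96\right) \left(- \frac{1}{75}\right) = \frac{32}{25} \approx 1.28$)
$j \left(154 - 81\right) = \frac{32 \left(154 - 81\right)}{25} = \frac{32}{25} \cdot 73 = \frac{2336}{25}$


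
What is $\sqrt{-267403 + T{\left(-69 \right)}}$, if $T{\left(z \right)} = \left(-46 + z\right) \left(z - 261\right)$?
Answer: $i \sqrt{229453} \approx 479.01 i$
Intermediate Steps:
$T{\left(z \right)} = \left(-261 + z\right) \left(-46 + z\right)$ ($T{\left(z \right)} = \left(-46 + z\right) \left(-261 + z\right) = \left(-261 + z\right) \left(-46 + z\right)$)
$\sqrt{-267403 + T{\left(-69 \right)}} = \sqrt{-267403 + \left(12006 + \left(-69\right)^{2} - -21183\right)} = \sqrt{-267403 + \left(12006 + 4761 + 21183\right)} = \sqrt{-267403 + 37950} = \sqrt{-229453} = i \sqrt{229453}$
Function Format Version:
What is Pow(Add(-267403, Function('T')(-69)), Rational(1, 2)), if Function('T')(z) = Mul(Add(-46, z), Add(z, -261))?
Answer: Mul(I, Pow(229453, Rational(1, 2))) ≈ Mul(479.01, I)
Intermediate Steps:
Function('T')(z) = Mul(Add(-261, z), Add(-46, z)) (Function('T')(z) = Mul(Add(-46, z), Add(-261, z)) = Mul(Add(-261, z), Add(-46, z)))
Pow(Add(-267403, Function('T')(-69)), Rational(1, 2)) = Pow(Add(-267403, Add(12006, Pow(-69, 2), Mul(-307, -69))), Rational(1, 2)) = Pow(Add(-267403, Add(12006, 4761, 21183)), Rational(1, 2)) = Pow(Add(-267403, 37950), Rational(1, 2)) = Pow(-229453, Rational(1, 2)) = Mul(I, Pow(229453, Rational(1, 2)))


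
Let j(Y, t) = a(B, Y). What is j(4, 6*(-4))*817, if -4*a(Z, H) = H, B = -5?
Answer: -817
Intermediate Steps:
a(Z, H) = -H/4
j(Y, t) = -Y/4
j(4, 6*(-4))*817 = -1/4*4*817 = -1*817 = -817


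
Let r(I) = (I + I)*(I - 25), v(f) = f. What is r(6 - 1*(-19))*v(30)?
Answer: 0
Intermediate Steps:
r(I) = 2*I*(-25 + I) (r(I) = (2*I)*(-25 + I) = 2*I*(-25 + I))
r(6 - 1*(-19))*v(30) = (2*(6 - 1*(-19))*(-25 + (6 - 1*(-19))))*30 = (2*(6 + 19)*(-25 + (6 + 19)))*30 = (2*25*(-25 + 25))*30 = (2*25*0)*30 = 0*30 = 0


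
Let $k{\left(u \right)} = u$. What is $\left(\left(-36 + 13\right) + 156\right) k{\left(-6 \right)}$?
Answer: $-798$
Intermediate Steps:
$\left(\left(-36 + 13\right) + 156\right) k{\left(-6 \right)} = \left(\left(-36 + 13\right) + 156\right) \left(-6\right) = \left(-23 + 156\right) \left(-6\right) = 133 \left(-6\right) = -798$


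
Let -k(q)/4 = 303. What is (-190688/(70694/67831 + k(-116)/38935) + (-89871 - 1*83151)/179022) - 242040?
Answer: -17155070302022065383/39836269602983 ≈ -4.3064e+5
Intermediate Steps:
k(q) = -1212 (k(q) = -4*303 = -1212)
(-190688/(70694/67831 + k(-116)/38935) + (-89871 - 1*83151)/179022) - 242040 = (-190688/(70694/67831 - 1212/38935) + (-89871 - 1*83151)/179022) - 242040 = (-190688/(70694*(1/67831) - 1212*1/38935) + (-89871 - 83151)*(1/179022)) - 242040 = (-190688/(70694/67831 - 1212/38935) - 173022*1/179022) - 242040 = (-190688/2670259718/2640999985 - 28837/29837) - 242040 = (-190688*2640999985/2670259718 - 28837/29837) - 242040 = (-251803502569840/1335129859 - 28837/29837) - 242040 = -7513099607316060063/39836269602983 - 242040 = -17155070302022065383/39836269602983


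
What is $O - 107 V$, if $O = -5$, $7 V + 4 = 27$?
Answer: $- \frac{2496}{7} \approx -356.57$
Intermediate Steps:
$V = \frac{23}{7}$ ($V = - \frac{4}{7} + \frac{1}{7} \cdot 27 = - \frac{4}{7} + \frac{27}{7} = \frac{23}{7} \approx 3.2857$)
$O - 107 V = -5 - \frac{2461}{7} = - \frac{2496}{7}$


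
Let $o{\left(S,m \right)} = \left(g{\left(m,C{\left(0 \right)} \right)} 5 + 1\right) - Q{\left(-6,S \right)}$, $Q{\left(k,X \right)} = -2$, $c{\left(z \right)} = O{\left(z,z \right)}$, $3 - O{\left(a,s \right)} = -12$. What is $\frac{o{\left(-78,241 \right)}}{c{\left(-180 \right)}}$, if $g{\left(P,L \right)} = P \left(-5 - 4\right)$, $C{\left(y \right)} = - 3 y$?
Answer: $- \frac{3614}{5} \approx -722.8$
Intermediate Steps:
$O{\left(a,s \right)} = 15$ ($O{\left(a,s \right)} = 3 - -12 = 3 + 12 = 15$)
$c{\left(z \right)} = 15$
$g{\left(P,L \right)} = - 9 P$ ($g{\left(P,L \right)} = P \left(-9\right) = - 9 P$)
$o{\left(S,m \right)} = 3 - 45 m$ ($o{\left(S,m \right)} = \left(- 9 m 5 + 1\right) - -2 = \left(- 45 m + 1\right) + 2 = \left(1 - 45 m\right) + 2 = 3 - 45 m$)
$\frac{o{\left(-78,241 \right)}}{c{\left(-180 \right)}} = \frac{3 - 10845}{15} = \left(3 - 10845\right) \frac{1}{15} = \left(-10842\right) \frac{1}{15} = - \frac{3614}{5}$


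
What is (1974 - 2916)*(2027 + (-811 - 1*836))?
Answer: -357960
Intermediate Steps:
(1974 - 2916)*(2027 + (-811 - 1*836)) = -942*(2027 + (-811 - 836)) = -942*(2027 - 1647) = -942*380 = -357960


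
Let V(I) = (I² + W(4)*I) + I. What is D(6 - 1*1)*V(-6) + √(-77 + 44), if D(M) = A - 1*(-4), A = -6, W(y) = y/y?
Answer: -48 + I*√33 ≈ -48.0 + 5.7446*I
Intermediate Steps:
W(y) = 1
V(I) = I² + 2*I (V(I) = (I² + 1*I) + I = (I² + I) + I = (I + I²) + I = I² + 2*I)
D(M) = -2 (D(M) = -6 - 1*(-4) = -6 + 4 = -2)
D(6 - 1*1)*V(-6) + √(-77 + 44) = -(-12)*(2 - 6) + √(-77 + 44) = -(-12)*(-4) + √(-33) = -2*24 + I*√33 = -48 + I*√33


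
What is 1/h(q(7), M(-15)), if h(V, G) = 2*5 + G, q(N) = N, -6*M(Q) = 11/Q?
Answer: 90/911 ≈ 0.098793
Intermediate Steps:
M(Q) = -11/(6*Q)
h(V, G) = 10 + G
1/h(q(7), M(-15)) = 1/(10 - 11/6/(-15)) = 1/(10 - 11/6*(-1/15)) = 1/(10 + 11/90) = 1/(911/90) = 90/911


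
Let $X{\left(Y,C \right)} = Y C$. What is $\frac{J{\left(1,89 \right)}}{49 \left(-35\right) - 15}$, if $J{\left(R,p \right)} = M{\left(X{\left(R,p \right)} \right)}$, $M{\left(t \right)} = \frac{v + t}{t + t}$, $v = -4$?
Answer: $- \frac{17}{61588} \approx -0.00027603$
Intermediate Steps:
$X{\left(Y,C \right)} = C Y$
$M{\left(t \right)} = \frac{-4 + t}{2 t}$ ($M{\left(t \right)} = \frac{-4 + t}{t + t} = \frac{-4 + t}{2 t}$)
$J{\left(R,p \right)} = \frac{-4 + R p}{2 R p}$ ($J{\left(R,p \right)} = \frac{-4 + p R}{2 p R} = \frac{-4 + R p}{2 R p}$)
$\frac{J{\left(1,89 \right)}}{49 \left(-35\right) - 15} = \frac{\frac{1}{2} - \frac{2}{1 \cdot 89}}{49 \left(-35\right) - 15} = \frac{\frac{1}{2} - 2 \cdot \frac{1}{89}}{-1715 - 15} = \frac{\frac{1}{2} - \frac{2}{89}}{-1730} = \frac{85}{178} \left(- \frac{1}{1730}\right) = - \frac{17}{61588}$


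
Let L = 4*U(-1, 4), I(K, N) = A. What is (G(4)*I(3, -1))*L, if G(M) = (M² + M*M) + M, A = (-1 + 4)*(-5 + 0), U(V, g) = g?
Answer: -8640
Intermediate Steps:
A = -15 (A = 3*(-5) = -15)
I(K, N) = -15
G(M) = M + 2*M² (G(M) = (M² + M²) + M = 2*M² + M = M + 2*M²)
L = 16 (L = 4*4 = 16)
(G(4)*I(3, -1))*L = ((4*(1 + 2*4))*(-15))*16 = ((4*(1 + 8))*(-15))*16 = ((4*9)*(-15))*16 = (36*(-15))*16 = -540*16 = -8640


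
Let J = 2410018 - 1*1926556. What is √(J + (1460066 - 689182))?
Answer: √1254346 ≈ 1120.0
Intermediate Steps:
J = 483462 (J = 2410018 - 1926556 = 483462)
√(J + (1460066 - 689182)) = √(483462 + (1460066 - 689182)) = √(483462 + 770884) = √1254346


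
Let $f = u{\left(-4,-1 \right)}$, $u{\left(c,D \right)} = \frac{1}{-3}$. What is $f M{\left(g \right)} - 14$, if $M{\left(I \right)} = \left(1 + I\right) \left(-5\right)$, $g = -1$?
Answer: $-14$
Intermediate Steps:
$u{\left(c,D \right)} = - \frac{1}{3}$
$f = - \frac{1}{3} \approx -0.33333$
$M{\left(I \right)} = -5 - 5 I$
$f M{\left(g \right)} - 14 = - \frac{-5 - -5}{3} - 14 = - \frac{-5 + 5}{3} - 14 = \left(- \frac{1}{3}\right) 0 - 14 = 0 - 14 = -14$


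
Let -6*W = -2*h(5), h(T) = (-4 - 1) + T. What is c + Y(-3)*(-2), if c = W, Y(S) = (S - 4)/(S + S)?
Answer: -7/3 ≈ -2.3333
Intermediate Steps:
h(T) = -5 + T
Y(S) = (-4 + S)/(2*S) (Y(S) = (-4 + S)/((2*S)) = (-4 + S)*(1/(2*S)) = (-4 + S)/(2*S))
W = 0 (W = -(-1)*(-5 + 5)/3 = -(-1)*0/3 = -⅙*0 = 0)
c = 0
c + Y(-3)*(-2) = 0 + ((½)*(-4 - 3)/(-3))*(-2) = 0 + ((½)*(-⅓)*(-7))*(-2) = 0 + (7/6)*(-2) = 0 - 7/3 = -7/3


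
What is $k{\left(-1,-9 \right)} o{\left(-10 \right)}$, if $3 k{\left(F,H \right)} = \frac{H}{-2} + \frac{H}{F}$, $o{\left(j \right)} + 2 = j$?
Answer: $-54$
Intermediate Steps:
$o{\left(j \right)} = -2 + j$
$k{\left(F,H \right)} = - \frac{H}{6} + \frac{H}{3 F}$ ($k{\left(F,H \right)} = \frac{\frac{H}{-2} + \frac{H}{F}}{3} = \frac{H \left(- \frac{1}{2}\right) + \frac{H}{F}}{3} = \frac{- \frac{H}{2} + \frac{H}{F}}{3} = - \frac{H}{6} + \frac{H}{3 F}$)
$k{\left(-1,-9 \right)} o{\left(-10 \right)} = \frac{1}{6} \left(-9\right) \frac{1}{-1} \left(2 - -1\right) \left(-2 - 10\right) = \frac{1}{6} \left(-9\right) \left(-1\right) \left(2 + 1\right) \left(-12\right) = \frac{1}{6} \left(-9\right) \left(-1\right) 3 \left(-12\right) = \frac{9}{2} \left(-12\right) = -54$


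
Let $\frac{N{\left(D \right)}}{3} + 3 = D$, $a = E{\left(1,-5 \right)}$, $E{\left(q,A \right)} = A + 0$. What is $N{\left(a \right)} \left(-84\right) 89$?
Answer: $179424$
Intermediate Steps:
$E{\left(q,A \right)} = A$
$a = -5$
$N{\left(D \right)} = -9 + 3 D$
$N{\left(a \right)} \left(-84\right) 89 = \left(-9 + 3 \left(-5\right)\right) \left(-84\right) 89 = \left(-9 - 15\right) \left(-84\right) 89 = \left(-24\right) \left(-84\right) 89 = 2016 \cdot 89 = 179424$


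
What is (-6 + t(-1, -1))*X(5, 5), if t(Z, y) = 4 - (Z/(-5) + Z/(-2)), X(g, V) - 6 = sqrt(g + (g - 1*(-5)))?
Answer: -81/5 - 27*sqrt(15)/10 ≈ -26.657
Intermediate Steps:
X(g, V) = 6 + sqrt(5 + 2*g) (X(g, V) = 6 + sqrt(g + (g - 1*(-5))) = 6 + sqrt(g + (g + 5)) = 6 + sqrt(g + (5 + g)) = 6 + sqrt(5 + 2*g))
t(Z, y) = 4 + 7*Z/10 (t(Z, y) = 4 - (Z*(-1/5) + Z*(-1/2)) = 4 - (-Z/5 - Z/2) = 4 - (-7)*Z/10 = 4 + 7*Z/10)
(-6 + t(-1, -1))*X(5, 5) = (-6 + (4 + (7/10)*(-1)))*(6 + sqrt(5 + 2*5)) = (-6 + (4 - 7/10))*(6 + sqrt(5 + 10)) = (-6 + 33/10)*(6 + sqrt(15)) = -27*(6 + sqrt(15))/10 = -81/5 - 27*sqrt(15)/10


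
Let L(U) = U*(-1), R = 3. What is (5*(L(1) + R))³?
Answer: 1000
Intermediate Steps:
L(U) = -U
(5*(L(1) + R))³ = (5*(-1*1 + 3))³ = (5*(-1 + 3))³ = (5*2)³ = 10³ = 1000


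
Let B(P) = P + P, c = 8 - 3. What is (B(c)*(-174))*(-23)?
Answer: 40020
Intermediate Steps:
c = 5
B(P) = 2*P
(B(c)*(-174))*(-23) = ((2*5)*(-174))*(-23) = (10*(-174))*(-23) = -1740*(-23) = 40020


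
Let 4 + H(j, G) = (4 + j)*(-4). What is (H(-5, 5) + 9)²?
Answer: 81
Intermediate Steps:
H(j, G) = -20 - 4*j (H(j, G) = -4 + (4 + j)*(-4) = -4 + (-16 - 4*j) = -20 - 4*j)
(H(-5, 5) + 9)² = ((-20 - 4*(-5)) + 9)² = ((-20 + 20) + 9)² = (0 + 9)² = 9² = 81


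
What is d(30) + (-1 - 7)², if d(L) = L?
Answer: 94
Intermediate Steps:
d(30) + (-1 - 7)² = 30 + (-1 - 7)² = 30 + (-8)² = 30 + 64 = 94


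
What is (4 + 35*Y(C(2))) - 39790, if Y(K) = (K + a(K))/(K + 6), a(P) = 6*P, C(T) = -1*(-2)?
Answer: -158899/4 ≈ -39725.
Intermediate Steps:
C(T) = 2
Y(K) = 7*K/(6 + K) (Y(K) = (K + 6*K)/(K + 6) = (7*K)/(6 + K) = 7*K/(6 + K))
(4 + 35*Y(C(2))) - 39790 = (4 + 35*(7*2/(6 + 2))) - 39790 = (4 + 35*(7*2/8)) - 39790 = (4 + 35*(7*2*(⅛))) - 39790 = (4 + 35*(7/4)) - 39790 = (4 + 245/4) - 39790 = 261/4 - 39790 = -158899/4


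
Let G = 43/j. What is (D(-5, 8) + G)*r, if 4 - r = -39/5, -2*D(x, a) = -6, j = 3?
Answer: 3068/15 ≈ 204.53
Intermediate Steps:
D(x, a) = 3 (D(x, a) = -½*(-6) = 3)
r = 59/5 (r = 4 - (-39)/5 = 4 - 1*(-39/5) = 4 + 39/5 = 59/5 ≈ 11.800)
G = 43/3 ≈ 14.333
(D(-5, 8) + G)*r = (3 + 43/3)*(59/5) = (52/3)*(59/5) = 3068/15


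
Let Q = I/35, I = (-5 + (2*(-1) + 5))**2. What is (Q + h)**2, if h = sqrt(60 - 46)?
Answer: 17166/1225 + 8*sqrt(14)/35 ≈ 14.868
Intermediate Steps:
I = 4 (I = (-5 + (-2 + 5))**2 = (-5 + 3)**2 = (-2)**2 = 4)
h = sqrt(14) ≈ 3.7417
Q = 4/35 ≈ 0.11429
(Q + h)**2 = (4/35 + sqrt(14))**2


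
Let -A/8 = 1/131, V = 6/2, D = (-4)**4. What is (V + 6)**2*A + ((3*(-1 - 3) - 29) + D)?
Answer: 27517/131 ≈ 210.05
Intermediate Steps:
D = 256
V = 3 (V = 6*(1/2) = 3)
A = -8/131 ≈ -0.061069
(V + 6)**2*A + ((3*(-1 - 3) - 29) + D) = (3 + 6)**2*(-8/131) + ((3*(-1 - 3) - 29) + 256) = 9**2*(-8/131) + ((3*(-4) - 29) + 256) = 81*(-8/131) + ((-12 - 29) + 256) = -648/131 + (-41 + 256) = -648/131 + 215 = 27517/131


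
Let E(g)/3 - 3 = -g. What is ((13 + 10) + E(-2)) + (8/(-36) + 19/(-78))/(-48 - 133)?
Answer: 1609561/42354 ≈ 38.003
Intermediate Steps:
E(g) = 9 - 3*g (E(g) = 9 + 3*(-g) = 9 - 3*g)
((13 + 10) + E(-2)) + (8/(-36) + 19/(-78))/(-48 - 133) = ((13 + 10) + (9 - 3*(-2))) + (8/(-36) + 19/(-78))/(-48 - 133) = (23 + (9 + 6)) + (8*(-1/36) + 19*(-1/78))/(-181) = (23 + 15) + (-2/9 - 19/78)*(-1/181) = 38 - 109/234*(-1/181) = 38 + 109/42354 = 1609561/42354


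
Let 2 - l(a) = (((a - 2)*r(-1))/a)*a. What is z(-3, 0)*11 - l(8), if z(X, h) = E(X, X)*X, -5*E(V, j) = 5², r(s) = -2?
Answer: 151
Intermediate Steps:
E(V, j) = -5 (E(V, j) = -⅕*5² = -⅕*25 = -5)
z(X, h) = -5*X
l(a) = -2 + 2*a (l(a) = 2 - ((a - 2)*(-2))/a*a = 2 - ((-2 + a)*(-2))/a*a = 2 - (4 - 2*a)/a*a = 2 - (4 - 2*a) = 2 + (-4 + 2*a) = -2 + 2*a)
z(-3, 0)*11 - l(8) = -5*(-3)*11 - (-2 + 2*8) = 15*11 - (-2 + 16) = 165 - 1*14 = 165 - 14 = 151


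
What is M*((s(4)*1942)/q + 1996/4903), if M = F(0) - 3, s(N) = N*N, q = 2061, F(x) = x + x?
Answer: -156459772/3368361 ≈ -46.450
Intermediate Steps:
F(x) = 2*x
s(N) = N**2
M = -3 (M = 2*0 - 3 = 0 - 3 = -3)
M*((s(4)*1942)/q + 1996/4903) = -3*((4**2*1942)/2061 + 1996/4903) = -3*((16*1942)*(1/2061) + 1996*(1/4903)) = -3*(31072*(1/2061) + 1996/4903) = -3*(31072/2061 + 1996/4903) = -3*156459772/10105083 = -156459772/3368361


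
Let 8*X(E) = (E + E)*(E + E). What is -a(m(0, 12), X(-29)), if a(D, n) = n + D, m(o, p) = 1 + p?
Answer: -867/2 ≈ -433.50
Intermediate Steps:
X(E) = E**2/2 (X(E) = ((E + E)*(E + E))/8 = ((2*E)*(2*E))/8 = (4*E**2)/8 = E**2/2)
a(D, n) = D + n
-a(m(0, 12), X(-29)) = -((1 + 12) + (1/2)*(-29)**2) = -(13 + (1/2)*841) = -(13 + 841/2) = -1*867/2 = -867/2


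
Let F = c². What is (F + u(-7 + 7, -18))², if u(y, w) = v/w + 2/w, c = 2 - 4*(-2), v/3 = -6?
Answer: 824464/81 ≈ 10179.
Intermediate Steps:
v = -18 (v = 3*(-6) = -18)
c = 10 (c = 2 + 8 = 10)
u(y, w) = -16/w (u(y, w) = -18/w + 2/w = -16/w)
F = 100 (F = 10² = 100)
(F + u(-7 + 7, -18))² = (100 - 16/(-18))² = (100 - 16*(-1/18))² = (100 + 8/9)² = (908/9)² = 824464/81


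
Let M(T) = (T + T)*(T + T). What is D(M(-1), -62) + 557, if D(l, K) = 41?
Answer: 598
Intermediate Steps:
M(T) = 4*T**2 (M(T) = (2*T)*(2*T) = 4*T**2)
D(M(-1), -62) + 557 = 41 + 557 = 598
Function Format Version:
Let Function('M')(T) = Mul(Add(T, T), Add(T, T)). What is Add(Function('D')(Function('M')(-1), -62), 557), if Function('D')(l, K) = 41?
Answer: 598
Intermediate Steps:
Function('M')(T) = Mul(4, Pow(T, 2)) (Function('M')(T) = Mul(Mul(2, T), Mul(2, T)) = Mul(4, Pow(T, 2)))
Add(Function('D')(Function('M')(-1), -62), 557) = Add(41, 557) = 598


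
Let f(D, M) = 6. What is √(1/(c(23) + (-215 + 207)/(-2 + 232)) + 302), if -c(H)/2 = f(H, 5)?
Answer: √144577138/692 ≈ 17.376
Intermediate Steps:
c(H) = -12 (c(H) = -2*6 = -12)
√(1/(c(23) + (-215 + 207)/(-2 + 232)) + 302) = √(1/(-12 + (-215 + 207)/(-2 + 232)) + 302) = √(1/(-12 - 8/230) + 302) = √(1/(-12 - 8*1/230) + 302) = √(1/(-12 - 4/115) + 302) = √(1/(-1384/115) + 302) = √(-115/1384 + 302) = √(417853/1384) = √144577138/692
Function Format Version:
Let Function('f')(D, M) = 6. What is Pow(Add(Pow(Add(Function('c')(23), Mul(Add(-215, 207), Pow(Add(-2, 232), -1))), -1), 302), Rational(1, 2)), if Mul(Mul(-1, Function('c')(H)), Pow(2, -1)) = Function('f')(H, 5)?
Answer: Mul(Rational(1, 692), Pow(144577138, Rational(1, 2))) ≈ 17.376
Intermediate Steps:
Function('c')(H) = -12 (Function('c')(H) = Mul(-2, 6) = -12)
Pow(Add(Pow(Add(Function('c')(23), Mul(Add(-215, 207), Pow(Add(-2, 232), -1))), -1), 302), Rational(1, 2)) = Pow(Add(Pow(Add(-12, Mul(Add(-215, 207), Pow(Add(-2, 232), -1))), -1), 302), Rational(1, 2)) = Pow(Add(Pow(Add(-12, Mul(-8, Pow(230, -1))), -1), 302), Rational(1, 2)) = Pow(Add(Pow(Add(-12, Mul(-8, Rational(1, 230))), -1), 302), Rational(1, 2)) = Pow(Add(Pow(Add(-12, Rational(-4, 115)), -1), 302), Rational(1, 2)) = Pow(Add(Pow(Rational(-1384, 115), -1), 302), Rational(1, 2)) = Pow(Add(Rational(-115, 1384), 302), Rational(1, 2)) = Pow(Rational(417853, 1384), Rational(1, 2)) = Mul(Rational(1, 692), Pow(144577138, Rational(1, 2)))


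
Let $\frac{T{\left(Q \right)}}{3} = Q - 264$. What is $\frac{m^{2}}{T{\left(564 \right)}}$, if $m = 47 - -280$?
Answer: $\frac{11881}{100} \approx 118.81$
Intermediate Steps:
$T{\left(Q \right)} = -792 + 3 Q$ ($T{\left(Q \right)} = 3 \left(Q - 264\right) = 3 \left(-264 + Q\right) = -792 + 3 Q$)
$m = 327$ ($m = 47 + 280 = 327$)
$\frac{m^{2}}{T{\left(564 \right)}} = \frac{327^{2}}{-792 + 3 \cdot 564} = \frac{106929}{-792 + 1692} = \frac{106929}{900} = 106929 \cdot \frac{1}{900} = \frac{11881}{100}$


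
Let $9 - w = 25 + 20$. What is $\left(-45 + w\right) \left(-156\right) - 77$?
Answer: $12559$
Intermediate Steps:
$w = -36$ ($w = 9 - \left(25 + 20\right) = 9 - 45 = -36$)
$\left(-45 + w\right) \left(-156\right) - 77 = \left(-45 - 36\right) \left(-156\right) - 77 = \left(-81\right) \left(-156\right) - 77 = 12636 - 77 = 12559$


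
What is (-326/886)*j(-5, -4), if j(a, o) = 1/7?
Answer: -163/3101 ≈ -0.052564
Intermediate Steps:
j(a, o) = 1/7
(-326/886)*j(-5, -4) = -326/886*(1/7) = -326*1/886*(1/7) = -163/443*1/7 = -163/3101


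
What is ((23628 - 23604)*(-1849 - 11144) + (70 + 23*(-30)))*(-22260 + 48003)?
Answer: -8043451836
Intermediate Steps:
((23628 - 23604)*(-1849 - 11144) + (70 + 23*(-30)))*(-22260 + 48003) = (24*(-12993) + (70 - 690))*25743 = (-311832 - 620)*25743 = -312452*25743 = -8043451836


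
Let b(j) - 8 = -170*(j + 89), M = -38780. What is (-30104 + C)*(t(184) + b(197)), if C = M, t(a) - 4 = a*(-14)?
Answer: 3525758656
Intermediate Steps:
t(a) = 4 - 14*a (t(a) = 4 + a*(-14) = 4 - 14*a)
b(j) = -15122 - 170*j (b(j) = 8 - 170*(j + 89) = 8 - 170*(89 + j) = 8 + (-15130 - 170*j) = -15122 - 170*j)
C = -38780
(-30104 + C)*(t(184) + b(197)) = (-30104 - 38780)*((4 - 14*184) + (-15122 - 170*197)) = -68884*((4 - 2576) + (-15122 - 33490)) = -68884*(-2572 - 48612) = -68884*(-51184) = 3525758656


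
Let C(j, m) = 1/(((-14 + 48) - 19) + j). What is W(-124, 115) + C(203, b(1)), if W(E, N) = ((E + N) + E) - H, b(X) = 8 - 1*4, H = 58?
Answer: -41637/218 ≈ -191.00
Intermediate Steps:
b(X) = 4 (b(X) = 8 - 4 = 4)
C(j, m) = 1/(15 + j) (C(j, m) = 1/((34 - 19) + j) = 1/(15 + j))
W(E, N) = -58 + N + 2*E (W(E, N) = ((E + N) + E) - 1*58 = (N + 2*E) - 58 = -58 + N + 2*E)
W(-124, 115) + C(203, b(1)) = (-58 + 115 + 2*(-124)) + 1/(15 + 203) = (-58 + 115 - 248) + 1/218 = -191 + 1/218 = -41637/218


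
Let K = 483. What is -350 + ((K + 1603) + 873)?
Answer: 2609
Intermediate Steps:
-350 + ((K + 1603) + 873) = -350 + ((483 + 1603) + 873) = -350 + (2086 + 873) = -350 + 2959 = 2609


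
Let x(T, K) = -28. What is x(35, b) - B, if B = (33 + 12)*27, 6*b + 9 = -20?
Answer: -1243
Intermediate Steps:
b = -29/6 (b = -3/2 + (⅙)*(-20) = -3/2 - 10/3 = -29/6 ≈ -4.8333)
B = 1215 (B = 45*27 = 1215)
x(35, b) - B = -28 - 1*1215 = -28 - 1215 = -1243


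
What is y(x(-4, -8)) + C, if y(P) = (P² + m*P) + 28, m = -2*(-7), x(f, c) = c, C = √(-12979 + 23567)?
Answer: -20 + 2*√2647 ≈ 82.898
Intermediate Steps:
C = 2*√2647 (C = √10588 = 2*√2647 ≈ 102.90)
m = 14
y(P) = 28 + P² + 14*P (y(P) = (P² + 14*P) + 28 = 28 + P² + 14*P)
y(x(-4, -8)) + C = (28 + (-8)² + 14*(-8)) + 2*√2647 = (28 + 64 - 112) + 2*√2647 = -20 + 2*√2647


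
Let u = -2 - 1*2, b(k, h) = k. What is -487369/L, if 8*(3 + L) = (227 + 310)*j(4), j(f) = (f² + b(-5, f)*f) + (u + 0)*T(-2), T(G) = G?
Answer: -974738/531 ≈ -1835.7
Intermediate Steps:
u = -4 (u = -2 - 2 = -4)
j(f) = 8 + f² - 5*f (j(f) = (f² - 5*f) + (-4 + 0)*(-2) = (f² - 5*f) - 4*(-2) = (f² - 5*f) + 8 = 8 + f² - 5*f)
L = 531/2 (L = -3 + ((227 + 310)*(8 + 4² - 5*4))/8 = -3 + (537*(8 + 16 - 20))/8 = -3 + (537*4)/8 = -3 + (⅛)*2148 = -3 + 537/2 = 531/2 ≈ 265.50)
-487369/L = -487369/531/2 = -487369*2/531 = -974738/531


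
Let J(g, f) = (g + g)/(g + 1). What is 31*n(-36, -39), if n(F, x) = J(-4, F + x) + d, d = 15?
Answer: 1643/3 ≈ 547.67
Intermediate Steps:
J(g, f) = 2*g/(1 + g) (J(g, f) = (2*g)/(1 + g) = 2*g/(1 + g))
n(F, x) = 53/3 (n(F, x) = 2*(-4)/(1 - 4) + 15 = 2*(-4)/(-3) + 15 = 2*(-4)*(-⅓) + 15 = 8/3 + 15 = 53/3)
31*n(-36, -39) = 31*(53/3) = 1643/3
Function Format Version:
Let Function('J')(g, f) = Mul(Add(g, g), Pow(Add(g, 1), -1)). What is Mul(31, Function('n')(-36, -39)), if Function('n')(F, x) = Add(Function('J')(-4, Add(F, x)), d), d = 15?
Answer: Rational(1643, 3) ≈ 547.67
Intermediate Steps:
Function('J')(g, f) = Mul(2, g, Pow(Add(1, g), -1)) (Function('J')(g, f) = Mul(Mul(2, g), Pow(Add(1, g), -1)) = Mul(2, g, Pow(Add(1, g), -1)))
Function('n')(F, x) = Rational(53, 3) (Function('n')(F, x) = Add(Mul(2, -4, Pow(Add(1, -4), -1)), 15) = Add(Mul(2, -4, Pow(-3, -1)), 15) = Add(Mul(2, -4, Rational(-1, 3)), 15) = Add(Rational(8, 3), 15) = Rational(53, 3))
Mul(31, Function('n')(-36, -39)) = Mul(31, Rational(53, 3)) = Rational(1643, 3)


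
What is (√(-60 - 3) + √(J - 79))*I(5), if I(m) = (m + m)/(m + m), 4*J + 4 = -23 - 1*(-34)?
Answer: I*(√309 + 6*√7)/2 ≈ 16.726*I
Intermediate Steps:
J = 7/4 (J = -1 + (-23 - 1*(-34))/4 = -1 + (-23 + 34)/4 = -1 + (¼)*11 = -1 + 11/4 = 7/4 ≈ 1.7500)
I(m) = 1 (I(m) = (2*m)/((2*m)) = (2*m)*(1/(2*m)) = 1)
(√(-60 - 3) + √(J - 79))*I(5) = (√(-60 - 3) + √(7/4 - 79))*1 = (√(-63) + √(-309/4))*1 = (3*I*√7 + I*√309/2)*1 = (I*√309/2 + 3*I*√7)*1 = I*√309/2 + 3*I*√7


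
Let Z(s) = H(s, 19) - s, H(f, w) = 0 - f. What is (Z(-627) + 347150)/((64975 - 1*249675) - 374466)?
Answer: -174202/279583 ≈ -0.62308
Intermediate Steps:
H(f, w) = -f
Z(s) = -2*s (Z(s) = -s - s = -2*s)
(Z(-627) + 347150)/((64975 - 1*249675) - 374466) = (-2*(-627) + 347150)/((64975 - 1*249675) - 374466) = (1254 + 347150)/((64975 - 249675) - 374466) = 348404/(-184700 - 374466) = 348404/(-559166) = 348404*(-1/559166) = -174202/279583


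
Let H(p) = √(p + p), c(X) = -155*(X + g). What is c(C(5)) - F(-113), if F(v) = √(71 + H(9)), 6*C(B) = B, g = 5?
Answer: -5425/6 - √(71 + 3*√2) ≈ -912.84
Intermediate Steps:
C(B) = B/6
c(X) = -775 - 155*X (c(X) = -155*(X + 5) = -155*(5 + X) = -775 - 155*X)
H(p) = √2*√p (H(p) = √(2*p) = √2*√p)
F(v) = √(71 + 3*√2) (F(v) = √(71 + √2*√9) = √(71 + √2*3) = √(71 + 3*√2))
c(C(5)) - F(-113) = (-775 - 155*5/6) - √(71 + 3*√2) = (-775 - 155*⅚) - √(71 + 3*√2) = (-775 - 775/6) - √(71 + 3*√2) = -5425/6 - √(71 + 3*√2)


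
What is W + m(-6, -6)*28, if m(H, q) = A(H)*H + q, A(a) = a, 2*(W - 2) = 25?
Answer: 1709/2 ≈ 854.50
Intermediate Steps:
W = 29/2 (W = 2 + (1/2)*25 = 2 + 25/2 = 29/2 ≈ 14.500)
m(H, q) = q + H**2 (m(H, q) = H*H + q = H**2 + q = q + H**2)
W + m(-6, -6)*28 = 29/2 + (-6 + (-6)**2)*28 = 29/2 + (-6 + 36)*28 = 29/2 + 30*28 = 29/2 + 840 = 1709/2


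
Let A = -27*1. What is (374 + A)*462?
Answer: 160314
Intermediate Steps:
A = -27
(374 + A)*462 = (374 - 27)*462 = 347*462 = 160314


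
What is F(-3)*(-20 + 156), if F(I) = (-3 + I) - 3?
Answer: -1224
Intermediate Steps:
F(I) = -6 + I
F(-3)*(-20 + 156) = (-6 - 3)*(-20 + 156) = -9*136 = -1224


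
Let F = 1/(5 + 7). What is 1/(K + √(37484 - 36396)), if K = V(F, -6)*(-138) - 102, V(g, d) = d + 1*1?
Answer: 147/86164 - √17/43082 ≈ 0.0016103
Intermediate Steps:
F = 1/12 ≈ 0.083333
V(g, d) = 1 + d (V(g, d) = d + 1 = 1 + d)
K = 588 (K = (1 - 6)*(-138) - 102 = -5*(-138) - 102 = 690 - 102 = 588)
1/(K + √(37484 - 36396)) = 1/(588 + √(37484 - 36396)) = 1/(588 + √1088) = 1/(588 + 8*√17)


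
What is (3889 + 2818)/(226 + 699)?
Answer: 6707/925 ≈ 7.2508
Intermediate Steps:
(3889 + 2818)/(226 + 699) = 6707/925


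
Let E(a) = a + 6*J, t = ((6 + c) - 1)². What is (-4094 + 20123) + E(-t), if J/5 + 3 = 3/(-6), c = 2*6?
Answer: 15635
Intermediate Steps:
c = 12
J = -35/2 (J = -15 + 5*(3/(-6)) = -15 + 5*(3*(-⅙)) = -15 + 5*(-½) = -15 - 5/2 = -35/2 ≈ -17.500)
t = 289 (t = ((6 + 12) - 1)² = (18 - 1)² = 17² = 289)
E(a) = -105 + a (E(a) = a + 6*(-35/2) = a - 105 = -105 + a)
(-4094 + 20123) + E(-t) = (-4094 + 20123) + (-105 - 1*289) = 16029 + (-105 - 289) = 16029 - 394 = 15635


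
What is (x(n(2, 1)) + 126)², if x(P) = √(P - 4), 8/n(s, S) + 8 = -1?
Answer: 142840/9 + 168*I*√11 ≈ 15871.0 + 557.19*I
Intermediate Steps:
n(s, S) = -8/9 (n(s, S) = 8/(-8 - 1) = 8/(-9) = 8*(-⅑) = -8/9)
x(P) = √(-4 + P)
(x(n(2, 1)) + 126)² = (√(-4 - 8/9) + 126)² = (√(-44/9) + 126)² = (2*I*√11/3 + 126)² = (126 + 2*I*√11/3)²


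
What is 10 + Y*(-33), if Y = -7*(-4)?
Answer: -914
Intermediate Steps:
Y = 28
10 + Y*(-33) = 10 + 28*(-33) = 10 - 924 = -914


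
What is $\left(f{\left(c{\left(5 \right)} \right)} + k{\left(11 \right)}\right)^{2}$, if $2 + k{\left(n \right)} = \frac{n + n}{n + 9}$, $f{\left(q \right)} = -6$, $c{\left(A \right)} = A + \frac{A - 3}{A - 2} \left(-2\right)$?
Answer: $\frac{4761}{100} \approx 47.61$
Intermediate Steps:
$c{\left(A \right)} = A - \frac{2 \left(-3 + A\right)}{-2 + A}$ ($c{\left(A \right)} = A + \frac{-3 + A}{-2 + A} \left(-2\right) = A - \frac{2 \left(-3 + A\right)}{-2 + A}$)
$k{\left(n \right)} = -2 + \frac{2 n}{9 + n}$ ($k{\left(n \right)} = -2 + \frac{n + n}{n + 9} = -2 + \frac{2 n}{9 + n}$)
$\left(f{\left(c{\left(5 \right)} \right)} + k{\left(11 \right)}\right)^{2} = \left(-6 - \frac{18}{9 + 11}\right)^{2} = \left(-6 - \frac{18}{20}\right)^{2} = \left(-6 - \frac{9}{10}\right)^{2} = \left(- \frac{69}{10}\right)^{2} = \frac{4761}{100}$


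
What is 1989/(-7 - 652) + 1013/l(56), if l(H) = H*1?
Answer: 556183/36904 ≈ 15.071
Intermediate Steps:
l(H) = H
1989/(-7 - 652) + 1013/l(56) = 1989/(-7 - 652) + 1013/56 = 1989/(-659) + 1013*(1/56) = 1989*(-1/659) + 1013/56 = -1989/659 + 1013/56 = 556183/36904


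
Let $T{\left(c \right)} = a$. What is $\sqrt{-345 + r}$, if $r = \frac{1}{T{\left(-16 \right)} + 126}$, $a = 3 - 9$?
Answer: $\frac{i \sqrt{1241970}}{60} \approx 18.574 i$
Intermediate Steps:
$a = -6$
$T{\left(c \right)} = -6$
$r = \frac{1}{120}$ ($r = \frac{1}{-6 + 126} = \frac{1}{120} \approx 0.0083333$)
$\sqrt{-345 + r} = \sqrt{-345 + \frac{1}{120}} = \sqrt{- \frac{41399}{120}} = \frac{i \sqrt{1241970}}{60}$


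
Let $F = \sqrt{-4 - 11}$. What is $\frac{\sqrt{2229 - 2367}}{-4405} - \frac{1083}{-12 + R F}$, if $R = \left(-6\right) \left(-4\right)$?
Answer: $\frac{4 \sqrt{138} + 1590205 i - 24 i \sqrt{230}}{17620 \left(i + 2 \sqrt{15}\right)} \approx 1.4795 + 11.458 i$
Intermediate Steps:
$F = i \sqrt{15}$ ($F = \sqrt{-15} = i \sqrt{15} \approx 3.873 i$)
$R = 24$
$\frac{\sqrt{2229 - 2367}}{-4405} - \frac{1083}{-12 + R F} = \frac{\sqrt{2229 - 2367}}{-4405} - \frac{1083}{-12 + 24 i \sqrt{15}} = \sqrt{-138} \left(- \frac{1}{4405}\right) - \frac{1083}{-12 + 24 i \sqrt{15}} = i \sqrt{138} \left(- \frac{1}{4405}\right) - \frac{1083}{-12 + 24 i \sqrt{15}} = - \frac{i \sqrt{138}}{4405} - \frac{1083}{-12 + 24 i \sqrt{15}} = - \frac{1083}{-12 + 24 i \sqrt{15}} - \frac{i \sqrt{138}}{4405}$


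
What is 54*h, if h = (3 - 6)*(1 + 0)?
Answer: -162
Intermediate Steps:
h = -3 (h = -3*1 = -3)
54*h = 54*(-3) = -162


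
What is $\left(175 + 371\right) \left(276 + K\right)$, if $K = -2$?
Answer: $149604$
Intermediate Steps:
$\left(175 + 371\right) \left(276 + K\right) = \left(175 + 371\right) \left(276 - 2\right) = 546 \cdot 274 = 149604$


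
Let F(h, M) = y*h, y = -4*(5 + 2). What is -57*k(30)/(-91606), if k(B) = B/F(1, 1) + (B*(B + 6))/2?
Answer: 430065/1282484 ≈ 0.33534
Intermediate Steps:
y = -28 (y = -4*7 = -28)
F(h, M) = -28*h
k(B) = -B/28 + B*(6 + B)/2 (k(B) = B/((-28*1)) + (B*(B + 6))/2 = B/(-28) + (B*(6 + B))*(½) = B*(-1/28) + B*(6 + B)/2 = -B/28 + B*(6 + B)/2)
-57*k(30)/(-91606) = -57*30*(83 + 14*30)/28/(-91606) = -57*30*(83 + 420)/28*(-1/91606) = -57*30*503/28*(-1/91606) = -57*7545/14*(-1/91606) = -430065/14*(-1/91606) = 430065/1282484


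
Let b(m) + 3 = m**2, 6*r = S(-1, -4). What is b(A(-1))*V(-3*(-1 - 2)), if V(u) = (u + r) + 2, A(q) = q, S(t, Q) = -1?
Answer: -65/3 ≈ -21.667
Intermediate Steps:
r = -1/6 (r = (1/6)*(-1) = -1/6 ≈ -0.16667)
b(m) = -3 + m**2
V(u) = 11/6 + u (V(u) = (u - 1/6) + 2 = (-1/6 + u) + 2 = 11/6 + u)
b(A(-1))*V(-3*(-1 - 2)) = (-3 + (-1)**2)*(11/6 - 3*(-1 - 2)) = (-3 + 1)*(11/6 - 3*(-3)) = -2*(11/6 + 9) = -2*65/6 = -65/3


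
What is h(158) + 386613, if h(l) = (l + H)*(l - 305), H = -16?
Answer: 365739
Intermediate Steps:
h(l) = (-305 + l)*(-16 + l) (h(l) = (l - 16)*(l - 305) = (-16 + l)*(-305 + l) = (-305 + l)*(-16 + l))
h(158) + 386613 = (4880 + 158² - 321*158) + 386613 = (4880 + 24964 - 50718) + 386613 = -20874 + 386613 = 365739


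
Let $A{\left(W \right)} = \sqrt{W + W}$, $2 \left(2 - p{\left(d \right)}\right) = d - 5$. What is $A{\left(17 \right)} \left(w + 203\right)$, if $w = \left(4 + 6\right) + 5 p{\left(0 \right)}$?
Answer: $\frac{471 \sqrt{34}}{2} \approx 1373.2$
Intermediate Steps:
$p{\left(d \right)} = \frac{9}{2} - \frac{d}{2}$ ($p{\left(d \right)} = 2 - \frac{d - 5}{2} = 2 - \frac{-5 + d}{2} = 2 - \left(- \frac{5}{2} + \frac{d}{2}\right) = \frac{9}{2} - \frac{d}{2}$)
$A{\left(W \right)} = \sqrt{2} \sqrt{W}$ ($A{\left(W \right)} = \sqrt{2 W} = \sqrt{2} \sqrt{W}$)
$w = \frac{65}{2}$ ($w = \left(4 + 6\right) + 5 \left(\frac{9}{2} - 0\right) = 10 + 5 \left(\frac{9}{2} + 0\right) = 10 + 5 \cdot \frac{9}{2} = 10 + \frac{45}{2} = \frac{65}{2} \approx 32.5$)
$A{\left(17 \right)} \left(w + 203\right) = \sqrt{2} \sqrt{17} \left(\frac{65}{2} + 203\right) = \sqrt{34} \cdot \frac{471}{2} = \frac{471 \sqrt{34}}{2}$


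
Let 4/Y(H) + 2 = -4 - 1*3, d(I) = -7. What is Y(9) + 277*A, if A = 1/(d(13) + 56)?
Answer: 2297/441 ≈ 5.2086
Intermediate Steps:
Y(H) = -4/9 (Y(H) = 4/(-2 + (-4 - 1*3)) = 4/(-2 + (-4 - 3)) = 4/(-2 - 7) = 4/(-9) = 4*(-1/9) = -4/9)
A = 1/49 (A = 1/(-7 + 56) = 1/49 ≈ 0.020408)
Y(9) + 277*A = -4/9 + 277*(1/49) = -4/9 + 277/49 = 2297/441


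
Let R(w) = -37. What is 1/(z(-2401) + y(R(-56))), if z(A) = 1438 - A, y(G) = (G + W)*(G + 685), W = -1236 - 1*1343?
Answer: -1/1691329 ≈ -5.9125e-7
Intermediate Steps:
W = -2579 (W = -1236 - 1343 = -2579)
y(G) = (-2579 + G)*(685 + G) (y(G) = (G - 2579)*(G + 685) = (-2579 + G)*(685 + G))
1/(z(-2401) + y(R(-56))) = 1/((1438 - 1*(-2401)) + (-1766615 + (-37)² - 1894*(-37))) = 1/((1438 + 2401) + (-1766615 + 1369 + 70078)) = 1/(3839 - 1695168) = 1/(-1691329) = -1/1691329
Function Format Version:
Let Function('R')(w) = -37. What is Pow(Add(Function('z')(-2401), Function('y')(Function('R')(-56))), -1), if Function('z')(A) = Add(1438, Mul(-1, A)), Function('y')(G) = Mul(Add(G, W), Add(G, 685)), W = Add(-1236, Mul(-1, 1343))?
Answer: Rational(-1, 1691329) ≈ -5.9125e-7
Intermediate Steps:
W = -2579 (W = Add(-1236, -1343) = -2579)
Function('y')(G) = Mul(Add(-2579, G), Add(685, G)) (Function('y')(G) = Mul(Add(G, -2579), Add(G, 685)) = Mul(Add(-2579, G), Add(685, G)))
Pow(Add(Function('z')(-2401), Function('y')(Function('R')(-56))), -1) = Pow(Add(Add(1438, Mul(-1, -2401)), Add(-1766615, Pow(-37, 2), Mul(-1894, -37))), -1) = Pow(Add(Add(1438, 2401), Add(-1766615, 1369, 70078)), -1) = Pow(Add(3839, -1695168), -1) = Pow(-1691329, -1) = Rational(-1, 1691329)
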